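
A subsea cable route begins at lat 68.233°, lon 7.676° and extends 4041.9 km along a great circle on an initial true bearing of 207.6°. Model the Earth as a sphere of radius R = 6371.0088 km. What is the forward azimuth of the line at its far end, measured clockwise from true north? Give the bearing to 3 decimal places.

The arc subtends δ = 4041.9/6371.0088 = 0.634421 rad at the centre.
With φ₁ = 68.233° = 1.190891 rad and θ = 207.6° = 3.623304 rad:
Applying the spherical law of cosines for sides, sin φ₂ = sin φ₁ cos δ + cos φ₁ sin δ cos θ = 0.553204, so φ₂ = 33.587°.
Then Δλ = atan2(-0.101831, 0.291655) = -0.335916 rad, from sin θ sin δ cos φ₁ over cos δ − sin φ₁ sin φ₂.
λ₂ = λ₁ + Δλ = -11.571°.
The forward bearing on arrival equals the back-azimuth from the destination plus 180°.
Back-azimuth from P₂ (33.587°, -11.571°) to P₁ (68.233°, 7.676°), with Δλ' = λ₁ − λ₂ = 19.247°: atan2( sin Δλ' cos φ₁ , cos φ₂ sin φ₁ − sin φ₂ cos φ₁ cos Δλ' ) = 11.902°.
Final bearing = (11.902° + 180°) mod 360° = 191.902°.

final bearing 191.902°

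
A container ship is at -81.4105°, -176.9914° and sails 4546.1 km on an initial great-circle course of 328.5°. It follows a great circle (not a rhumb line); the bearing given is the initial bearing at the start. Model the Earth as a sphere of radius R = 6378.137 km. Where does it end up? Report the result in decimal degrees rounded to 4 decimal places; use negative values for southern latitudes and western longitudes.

latitude -41.6668°, longitude 155.7902°

δ = 4546.1/6378.137 = 0.712763 rad (40.8383°).
With φ₁ = -81.4105° = -1.420881 rad and θ = 328.5° = 5.733407 rad:
Applying the spherical law of cosines for sides, sin φ₂ = sin φ₁ cos δ + cos φ₁ sin δ cos θ = -0.664798, so φ₂ = -41.6668°.
For the longitude increment, Δλ = atan2( sin θ sin δ cos φ₁, cos δ − sin φ₁ sin φ₂ ) = atan2(-0.051031, 0.099217) = -27.2184°.
λ₂ = -176.9914° + -27.2184° = -204.2098°, normalized to (−180°, 180°] → 155.7902°.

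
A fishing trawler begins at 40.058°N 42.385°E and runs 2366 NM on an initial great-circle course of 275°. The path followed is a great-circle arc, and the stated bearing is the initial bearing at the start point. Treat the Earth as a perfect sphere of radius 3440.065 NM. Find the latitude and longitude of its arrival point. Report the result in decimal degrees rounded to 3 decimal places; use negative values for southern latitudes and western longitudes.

latitude 32.657°, longitude -6.305°

The arc subtends δ = 2366/3440.065 = 0.687778 rad at the centre.
Converting: φ₁ = 0.699144 rad, θ = 4.799655 rad.
sin φ₂ = sin φ₁ cos δ + cos φ₁ sin δ cos θ = (0.643563)(0.772659) + (0.765393)(0.634822)(0.087156) = 0.539602
φ₂ = asin(0.539602) = 0.569965 rad = 32.657°.
Then Δλ = atan2(-0.484039, 0.425391) = -0.849798 rad, from sin θ sin δ cos φ₁ over cos δ − sin φ₁ sin φ₂.
Hence λ₂ = 42.385° + -48.690° = -6.305°.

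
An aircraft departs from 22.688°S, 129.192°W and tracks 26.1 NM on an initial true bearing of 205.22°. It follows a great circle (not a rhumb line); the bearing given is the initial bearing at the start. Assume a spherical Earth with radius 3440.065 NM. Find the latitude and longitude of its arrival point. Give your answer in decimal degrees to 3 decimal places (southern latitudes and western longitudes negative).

δ = 26.1/3440.065 = 0.007587 rad (0.4347°).
Start latitude φ₁ = -0.395980 rad; initial bearing θ = 3.581765 rad.
Applying the spherical law of cosines for sides, sin φ₂ = sin φ₁ cos δ + cos φ₁ sin δ cos θ = -0.392034, so φ₂ = -23.081°.
Δλ = atan2( sin θ sin δ cos φ₁ , cos δ − sin φ₁ sin φ₂ ) = atan2(-0.002983, 0.848759) = -0.003514 rad = -0.201°.
λ₂ = -129.192° + -0.201° = -129.393°.

latitude -23.081°, longitude -129.393°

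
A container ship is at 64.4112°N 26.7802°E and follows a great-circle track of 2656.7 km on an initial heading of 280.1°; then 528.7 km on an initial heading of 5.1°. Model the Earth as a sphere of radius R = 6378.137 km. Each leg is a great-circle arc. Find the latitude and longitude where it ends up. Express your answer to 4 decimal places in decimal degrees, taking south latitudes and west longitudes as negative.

latitude 63.5366°, longitude -22.5484°

Apply the spherical direct solution leg by leg, carrying full precision between legs.
Leg 1: from (64.4112°, 26.7802°), δ = 2656.7/6378.137 = 0.416532 rad, θ = 280.1° → φ = 58.8090°, λ = -23.4948°.
Leg 2: from (58.8090°, -23.4948°), δ = 528.7/6378.137 = 0.082893 rad, θ = 5.1° → φ = 63.5366°, λ = -22.5484°.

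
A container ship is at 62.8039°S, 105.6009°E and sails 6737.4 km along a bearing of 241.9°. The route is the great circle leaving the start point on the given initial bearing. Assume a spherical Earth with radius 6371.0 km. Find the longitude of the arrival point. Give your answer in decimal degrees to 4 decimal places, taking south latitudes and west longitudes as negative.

longitude 5.2376°

δ = 6737.4/6371 = 1.057511 rad (60.5909°).
Converting: φ₁ = -1.096135 rad, θ = 4.221951 rad.
Destination latitude: φ₂ = arcsin( sin φ₁ cos δ + cos φ₁ sin δ cos θ ) = arcsin(-0.624286) = -38.6298°.
For the longitude increment, Δλ = atan2( sin θ sin δ cos φ₁, cos δ − sin φ₁ sin φ₂ ) = atan2(-0.351211, -0.064227) = -100.3633°.
Hence λ₂ = 105.6009° + -100.3633° = 5.2376°.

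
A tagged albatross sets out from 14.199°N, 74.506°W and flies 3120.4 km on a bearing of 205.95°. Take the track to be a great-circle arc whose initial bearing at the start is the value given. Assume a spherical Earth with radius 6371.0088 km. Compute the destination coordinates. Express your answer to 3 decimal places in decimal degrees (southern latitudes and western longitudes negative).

Central angle δ = d/R = 0.489781 rad.
With φ₁ = 14.199° = 0.247819 rad and θ = 205.95° = 3.594506 rad:
Applying the spherical law of cosines for sides, sin φ₂ = sin φ₁ cos δ + cos φ₁ sin δ cos θ = -0.193626, so φ₂ = -11.164°.
Then Δλ = atan2(-0.199566, 0.929930) = -0.211397 rad, from sin θ sin δ cos φ₁ over cos δ − sin φ₁ sin φ₂.
λ₂ = λ₁ + Δλ = -86.618°.

latitude -11.164°, longitude -86.618°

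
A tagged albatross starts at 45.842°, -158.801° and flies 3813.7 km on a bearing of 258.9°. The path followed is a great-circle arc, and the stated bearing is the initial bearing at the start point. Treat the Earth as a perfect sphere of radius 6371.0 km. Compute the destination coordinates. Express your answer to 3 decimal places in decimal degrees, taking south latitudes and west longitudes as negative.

latitude 31.138°, longitude 160.956°

δ = 3813.7/6371 = 0.598603 rad (34.2974°).
Converting: φ₁ = 0.800094 rad, θ = 4.518657 rad.
Destination latitude: φ₂ = arcsin( sin φ₁ cos δ + cos φ₁ sin δ cos θ ) = arcsin(0.517105) = 31.138°.
Δλ = atan2( sin θ sin δ cos φ₁ , cos δ − sin φ₁ sin φ₂ ) = atan2(-0.385205, 0.455142) = -0.702366 rad = -40.243°.
λ₂ = -158.801° + -40.243° = -199.044°, normalized to (−180°, 180°] → 160.956°.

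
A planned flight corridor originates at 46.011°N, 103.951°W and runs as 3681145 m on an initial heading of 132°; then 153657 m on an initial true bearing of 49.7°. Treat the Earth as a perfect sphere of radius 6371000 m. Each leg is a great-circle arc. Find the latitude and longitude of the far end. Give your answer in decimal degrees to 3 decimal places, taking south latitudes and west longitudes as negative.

latitude 21.307°, longitude -77.155°

Apply the spherical direct solution leg by leg, carrying full precision between legs.
Leg 1: from (46.011°, -103.951°), δ = 3681145/6371000 = 0.577797 rad, θ = 132° → φ = 20.417°, λ = -78.287°.
Leg 2: from (20.417°, -78.287°), δ = 153657/6371000 = 0.024118 rad, θ = 49.7° → φ = 21.307°, λ = -77.155°.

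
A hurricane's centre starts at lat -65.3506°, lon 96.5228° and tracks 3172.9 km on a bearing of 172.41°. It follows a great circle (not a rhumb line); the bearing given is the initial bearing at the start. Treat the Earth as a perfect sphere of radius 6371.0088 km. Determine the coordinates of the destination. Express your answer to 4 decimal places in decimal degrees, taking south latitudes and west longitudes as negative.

δ = 3172.9/6371.0088 = 0.498022 rad (28.5345°).
Converting: φ₁ = -1.140583 rad, θ = 3.009122 rad.
Applying the spherical law of cosines for sides, sin φ₂ = sin φ₁ cos δ + cos φ₁ sin δ cos θ = -0.995956, so φ₂ = -84.8457°.
Δλ = atan2( sin θ sin δ cos φ₁ , cos δ − sin φ₁ sin φ₂ ) = atan2(0.026315, -0.026672) = 2.362947 rad = 135.3869°.
λ₂ = 96.5228° + 135.3869° = 231.9097°, normalized to (−180°, 180°] → -128.0903°.

latitude -84.8457°, longitude -128.0903°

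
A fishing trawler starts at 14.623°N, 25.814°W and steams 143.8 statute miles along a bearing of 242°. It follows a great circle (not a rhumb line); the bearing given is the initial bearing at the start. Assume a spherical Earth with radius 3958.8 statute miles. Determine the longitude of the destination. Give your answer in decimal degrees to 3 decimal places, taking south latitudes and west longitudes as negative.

longitude -27.705°

Angular distance δ = d/R = 143.8 / 3958.8 = 0.036324 rad.
Start latitude φ₁ = 0.255219 rad; initial bearing θ = 4.223697 rad.
sin φ₂ = sin φ₁ cos δ + cos φ₁ sin δ cos θ = (0.252458)(0.999340) + (0.967608)(0.036316)(-0.469472) = 0.235794
φ₂ = asin(0.235794) = 0.238036 rad = 13.638°.
Then Δλ = atan2(-0.031027, 0.939812) = -0.033002 rad, from sin θ sin δ cos φ₁ over cos δ − sin φ₁ sin φ₂.
Hence λ₂ = -25.814° + -1.891° = -27.705°.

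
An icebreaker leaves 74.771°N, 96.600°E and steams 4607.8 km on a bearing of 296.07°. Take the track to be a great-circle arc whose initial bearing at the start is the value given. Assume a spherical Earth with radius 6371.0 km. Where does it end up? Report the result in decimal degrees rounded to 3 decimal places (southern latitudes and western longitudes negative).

The arc subtends δ = 4607.8/6371 = 0.723246 rad at the centre.
Start latitude φ₁ = 1.305000 rad; initial bearing θ = 5.167396 rad.
sin φ₂ = sin φ₁ cos δ + cos φ₁ sin δ cos θ = (0.964884)(0.749661) + (0.262678)(0.661822)(0.439469) = 0.799736
φ₂ = asin(0.799736) = 0.926855 rad = 53.105°.
Then Δλ = atan2(-0.156158, -0.021991) = -1.710699 rad, from sin θ sin δ cos φ₁ over cos δ − sin φ₁ sin φ₂.
λ₂ = 96.600° + -98.016° = -1.416°.

latitude 53.105°, longitude -1.416°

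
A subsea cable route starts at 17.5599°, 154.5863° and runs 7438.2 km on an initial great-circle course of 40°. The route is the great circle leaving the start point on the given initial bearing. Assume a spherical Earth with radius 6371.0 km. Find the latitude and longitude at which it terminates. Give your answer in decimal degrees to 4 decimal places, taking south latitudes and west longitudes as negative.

Central angle δ = d/R = 1.167509 rad.
Converting: φ₁ = 0.306478 rad, θ = 0.698132 rad.
Applying the spherical law of cosines for sides, sin φ₂ = sin φ₁ cos δ + cos φ₁ sin δ cos θ = 0.790158, so φ₂ = 52.2003°.
Then Δλ = atan2(0.563671, 0.154051) = 1.304011 rad, from sin θ sin δ cos φ₁ over cos δ − sin φ₁ sin φ₂.
λ₂ = 154.5863° + 74.7144° = 229.3007°, normalized to (−180°, 180°] → -130.6993°.

latitude 52.2003°, longitude -130.6993°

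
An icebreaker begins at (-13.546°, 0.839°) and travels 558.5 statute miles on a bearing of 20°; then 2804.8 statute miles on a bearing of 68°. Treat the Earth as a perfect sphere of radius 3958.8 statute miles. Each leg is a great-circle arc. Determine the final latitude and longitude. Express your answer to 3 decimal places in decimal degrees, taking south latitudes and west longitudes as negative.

Apply the spherical direct solution leg by leg, carrying full precision between legs.
Leg 1: from (-13.546°, 0.839°), δ = 558.5/3958.8 = 0.141078 rad, θ = 20° → φ = -5.938°, λ = 3.610°.
Leg 2: from (-5.938°, 3.610°), δ = 2804.8/3958.8 = 0.708498 rad, θ = 68° → φ = 9.433°, λ = 41.314°.

latitude 9.433°, longitude 41.314°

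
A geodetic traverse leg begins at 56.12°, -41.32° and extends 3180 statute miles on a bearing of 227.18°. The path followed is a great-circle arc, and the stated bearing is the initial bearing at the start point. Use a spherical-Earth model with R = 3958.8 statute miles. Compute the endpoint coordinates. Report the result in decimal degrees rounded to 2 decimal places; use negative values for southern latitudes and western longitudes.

latitude 17.69°, longitude -74.96°

δ = 3180/3958.8 = 0.803274 rad (46.0242°).
Converting: φ₁ = 0.979479 rad, θ = 3.965039 rad.
Destination latitude: φ₂ = arcsin( sin φ₁ cos δ + cos φ₁ sin δ cos θ ) = arcsin(0.303788) = 17.69°.
Δλ = atan2( sin θ sin δ cos φ₁ , cos δ − sin φ₁ sin φ₂ ) = atan2(-0.294250, 0.442147) = -0.587196 rad = -33.64°.
Hence λ₂ = -41.32° + -33.64° = -74.96°.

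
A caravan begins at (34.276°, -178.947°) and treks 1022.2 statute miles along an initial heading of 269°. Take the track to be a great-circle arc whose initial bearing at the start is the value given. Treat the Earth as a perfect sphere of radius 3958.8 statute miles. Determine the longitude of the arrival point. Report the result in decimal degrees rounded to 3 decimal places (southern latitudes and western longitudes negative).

Central angle δ = d/R = 0.258210 rad.
Converting: φ₁ = 0.598229 rad, θ = 4.694936 rad.
Destination latitude: φ₂ = arcsin( sin φ₁ cos δ + cos φ₁ sin δ cos θ ) = arcsin(0.540827) = 32.740°.
For the longitude increment, Δλ = atan2( sin θ sin δ cos φ₁, cos δ − sin φ₁ sin φ₂ ) = atan2(-0.210972, 0.662266) = -17.670°.
λ₂ = -178.947° + -17.670° = -196.617°, normalized to (−180°, 180°] → 163.383°.

longitude 163.383°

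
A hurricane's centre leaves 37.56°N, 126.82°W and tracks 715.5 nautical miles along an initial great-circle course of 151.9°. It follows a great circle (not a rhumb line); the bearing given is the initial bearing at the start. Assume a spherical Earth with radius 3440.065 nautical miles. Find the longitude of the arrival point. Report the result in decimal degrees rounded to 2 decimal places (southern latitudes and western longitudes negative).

Angular distance δ = d/R = 715.5 / 3440.065 = 0.207990 rad.
Converting: φ₁ = 0.655546 rad, θ = 2.651155 rad.
sin φ₂ = sin φ₁ cos δ + cos φ₁ sin δ cos θ = (0.609592)(0.978448) + (0.792715)(0.206494)(-0.882127) = 0.452058
φ₂ = asin(0.452058) = 0.469071 rad = 26.88°.
Then Δλ = atan2(0.077100, 0.702877) = 0.109256 rad, from sin θ sin δ cos φ₁ over cos δ − sin φ₁ sin φ₂.
λ₂ = λ₁ + Δλ = -120.56°.

longitude -120.56°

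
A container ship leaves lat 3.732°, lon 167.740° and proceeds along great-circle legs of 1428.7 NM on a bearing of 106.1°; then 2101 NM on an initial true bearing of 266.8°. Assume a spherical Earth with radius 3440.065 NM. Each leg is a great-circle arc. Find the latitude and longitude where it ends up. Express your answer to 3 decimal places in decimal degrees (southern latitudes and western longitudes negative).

latitude -4.281°, longitude 155.539°

Apply the spherical direct solution leg by leg, carrying full precision between legs.
Leg 1: from (3.732°, 167.740°), δ = 1428.7/3440.065 = 0.415312 rad, θ = 106.1° → φ = -2.986°, λ = -169.419°.
Leg 2: from (-2.986°, -169.419°), δ = 2101/3440.065 = 0.610744 rad, θ = 266.8° → φ = -4.281°, λ = 155.539°.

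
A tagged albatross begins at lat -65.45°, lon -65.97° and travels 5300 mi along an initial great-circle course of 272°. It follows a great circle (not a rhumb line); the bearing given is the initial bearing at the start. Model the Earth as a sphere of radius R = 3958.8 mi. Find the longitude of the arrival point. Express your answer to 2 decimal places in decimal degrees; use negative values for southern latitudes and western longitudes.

δ = 5300/3958.8 = 1.338790 rad (76.7070°).
With φ₁ = -65.45° = -1.142318 rad and θ = 272° = 4.747296 rad:
sin φ₂ = sin φ₁ cos δ + cos φ₁ sin δ cos θ = (-0.909599)(0.229931) + (0.415487)(0.973207)(0.034899) = -0.195033
φ₂ = asin(-0.195033) = -0.196291 rad = -11.25°.
For the longitude increment, Δλ = atan2( sin θ sin δ cos φ₁, cos δ − sin φ₁ sin φ₂ ) = atan2(-0.404109, 0.052529) = -82.59°.
Hence λ₂ = -65.97° + -82.59° = -148.56°.

longitude -148.56°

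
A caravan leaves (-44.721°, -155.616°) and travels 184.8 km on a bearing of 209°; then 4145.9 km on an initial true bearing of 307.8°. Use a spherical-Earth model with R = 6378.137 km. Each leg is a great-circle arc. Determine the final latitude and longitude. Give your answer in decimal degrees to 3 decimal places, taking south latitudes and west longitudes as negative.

latitude -18.504°, longitude 172.939°

Apply the spherical direct solution leg by leg, carrying full precision between legs.
Leg 1: from (-44.721°, -155.616°), δ = 184.8/6378.137 = 0.028974 rad, θ = 209° → φ = -46.167°, λ = -156.778°.
Leg 2: from (-46.167°, -156.778°), δ = 4145.9/6378.137 = 0.650017 rad, θ = 307.8° → φ = -18.504°, λ = 172.939°.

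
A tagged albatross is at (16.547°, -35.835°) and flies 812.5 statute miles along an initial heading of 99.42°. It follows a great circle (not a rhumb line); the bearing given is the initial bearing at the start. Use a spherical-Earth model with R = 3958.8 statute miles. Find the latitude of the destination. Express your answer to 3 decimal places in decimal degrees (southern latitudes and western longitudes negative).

δ = 812.5/3958.8 = 0.205239 rad (11.7593°).
With φ₁ = 16.547° = 0.288800 rad and θ = 99.42° = 1.735206 rad:
Destination latitude: φ₂ = arcsin( sin φ₁ cos δ + cos φ₁ sin δ cos θ ) = arcsin(0.246850) = 14.291°.
Then Δλ = atan2(0.192727, 0.908709) = 0.208991 rad, from sin θ sin δ cos φ₁ over cos δ − sin φ₁ sin φ₂.
λ₂ = -35.835° + 11.974° = -23.861°.

latitude 14.291°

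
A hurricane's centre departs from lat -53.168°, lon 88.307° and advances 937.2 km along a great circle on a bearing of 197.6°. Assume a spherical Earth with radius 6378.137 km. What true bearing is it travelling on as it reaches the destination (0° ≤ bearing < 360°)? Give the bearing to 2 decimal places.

final bearing 202.03°

δ = 937.2/6378.137 = 0.146939 rad (8.4190°).
Start latitude φ₁ = -0.927957 rad; initial bearing θ = 3.448771 rad.
sin φ₂ = sin φ₁ cos δ + cos φ₁ sin δ cos θ = (-0.800397)(0.989224) + (0.599471)(0.146411)(-0.953191) = -0.875432
φ₂ = asin(-0.875432) = -1.066330 rad = -61.096°.
For the longitude increment, Δλ = atan2( sin θ sin δ cos φ₁, cos δ − sin φ₁ sin φ₂ ) = atan2(-0.026539, 0.288531) = -5.255°.
Hence λ₂ = 88.307° + -5.255° = 83.052°.
The forward bearing on arrival equals the back-azimuth from the destination plus 180°.
Back-azimuth from P₂ (-61.10°, 83.05°) to P₁ (-53.17°, 88.31°), with Δλ' = λ₁ − λ₂ = 5.26°: atan2( sin Δλ' cos φ₁ , cos φ₂ sin φ₁ − sin φ₂ cos φ₁ cos Δλ' ) = 22.03°.
Final bearing = (22.03° + 180°) mod 360° = 202.03°.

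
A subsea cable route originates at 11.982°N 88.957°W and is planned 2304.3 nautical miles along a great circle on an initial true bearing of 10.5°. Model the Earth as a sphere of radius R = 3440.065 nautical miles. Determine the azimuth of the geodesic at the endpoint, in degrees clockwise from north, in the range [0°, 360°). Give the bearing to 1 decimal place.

The arc subtends δ = 2304.3/3440.065 = 0.669842 rad at the centre.
With φ₁ = 11.982° = 0.209125 rad and θ = 10.5° = 0.183260 rad:
sin φ₂ = sin φ₁ cos δ + cos φ₁ sin δ cos θ = (0.207604)(0.783920) + (0.978213)(0.620862)(0.983255) = 0.759911
φ₂ = asin(0.759911) = 0.863176 rad = 49.456°.
Then Δλ = atan2(0.110678, 0.626159) = 0.174950 rad, from sin θ sin δ cos φ₁ over cos δ − sin φ₁ sin φ₂.
λ₂ = -88.957° + 10.024° = -78.933°.
The forward bearing on arrival equals the back-azimuth from the destination plus 180°.
Back-azimuth from P₂ (49.5°, -78.9°) to P₁ (12.0°, -89.0°), with Δλ' = λ₁ − λ₂ = -10.0°: atan2( sin Δλ' cos φ₁ , cos φ₂ sin φ₁ − sin φ₂ cos φ₁ cos Δλ' ) = 195.9°.
Final bearing = (195.9° + 180°) mod 360° = 15.9°.

final bearing 15.9°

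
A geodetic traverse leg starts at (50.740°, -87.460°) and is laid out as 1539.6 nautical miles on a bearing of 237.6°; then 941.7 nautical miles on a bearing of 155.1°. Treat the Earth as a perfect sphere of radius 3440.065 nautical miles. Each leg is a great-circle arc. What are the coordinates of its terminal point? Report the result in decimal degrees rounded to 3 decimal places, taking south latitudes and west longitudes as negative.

latitude 19.036°, longitude -106.517°

Apply the spherical direct solution leg by leg, carrying full precision between legs.
Leg 1: from (50.740°, -87.460°), δ = 1539.6/3440.065 = 0.447550 rad, θ = 237.6° → φ = 33.455°, λ = -113.433°.
Leg 2: from (33.455°, -113.433°), δ = 941.7/3440.065 = 0.273745 rad, θ = 155.1° → φ = 19.036°, λ = -106.517°.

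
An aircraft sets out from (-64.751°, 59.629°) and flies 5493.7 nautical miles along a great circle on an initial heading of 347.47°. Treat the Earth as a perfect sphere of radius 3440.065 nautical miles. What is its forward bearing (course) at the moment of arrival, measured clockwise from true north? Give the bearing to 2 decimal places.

The arc subtends δ = 5493.7/3440.065 = 1.596976 rad at the centre.
Converting: φ₁ = -1.130118 rad, θ = 6.064496 rad.
Destination latitude: φ₂ = arcsin( sin φ₁ cos δ + cos φ₁ sin δ cos θ ) = arcsin(0.439926) = 26.099°.
Then Δλ = atan2(-0.092509, 0.371721) = -0.243913 rad, from sin θ sin δ cos φ₁ over cos δ − sin φ₁ sin φ₂.
Hence λ₂ = 59.629° + -13.975° = 45.654°.
The forward bearing on arrival equals the back-azimuth from the destination plus 180°.
Back-azimuth from P₂ (26.10°, 45.65°) to P₁ (-64.75°, 59.63°), with Δλ' = λ₁ − λ₂ = 13.98°: atan2( sin Δλ' cos φ₁ , cos φ₂ sin φ₁ − sin φ₂ cos φ₁ cos Δλ' ) = 174.09°.
Final bearing = (174.09° + 180°) mod 360° = 354.09°.

final bearing 354.09°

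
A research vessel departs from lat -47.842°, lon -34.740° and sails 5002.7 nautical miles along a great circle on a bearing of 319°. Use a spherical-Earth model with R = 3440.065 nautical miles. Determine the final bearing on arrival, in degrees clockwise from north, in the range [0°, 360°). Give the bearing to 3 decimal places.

Angular distance δ = d/R = 5002.7 / 3440.065 = 1.454246 rad.
With φ₁ = -47.842° = -0.835000 rad and θ = 319° = 5.567600 rad:
Destination latitude: φ₂ = arcsin( sin φ₁ cos δ + cos φ₁ sin δ cos θ ) = arcsin(0.416904) = 24.639°.
Δλ = atan2( sin θ sin δ cos φ₁ , cos δ − sin φ₁ sin φ₂ ) = atan2(-0.437345, 0.425337) = -0.799317 rad = -45.797°.
λ₂ = λ₁ + Δλ = -80.537°.
The forward bearing on arrival equals the back-azimuth from the destination plus 180°.
Back-azimuth from P₂ (24.639°, -80.537°) to P₁ (-47.842°, -34.740°), with Δλ' = λ₁ − λ₂ = 45.797°: atan2( sin Δλ' cos φ₁ , cos φ₂ sin φ₁ − sin φ₂ cos φ₁ cos Δλ' ) = 151.024°.
Final bearing = (151.024° + 180°) mod 360° = 331.024°.

final bearing 331.024°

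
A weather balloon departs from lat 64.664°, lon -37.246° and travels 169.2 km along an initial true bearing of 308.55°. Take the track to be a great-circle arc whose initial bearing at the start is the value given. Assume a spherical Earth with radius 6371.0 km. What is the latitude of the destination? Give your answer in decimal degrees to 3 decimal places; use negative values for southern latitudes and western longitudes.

latitude 65.585°

Angular distance δ = d/R = 169.2 / 6371 = 0.026558 rad.
Converting: φ₁ = 1.128600 rad, θ = 5.385213 rad.
sin φ₂ = sin φ₁ cos δ + cos φ₁ sin δ cos θ = (0.903814)(0.999647) + (0.427926)(0.026555)(0.623197) = 0.910577
φ₂ = asin(0.910577) = 1.144677 rad = 65.585°.
Δλ = atan2( sin θ sin δ cos φ₁ , cos δ − sin φ₁ sin φ₂ ) = atan2(-0.008887, 0.176655) = -0.050264 rad = -2.880°.
Hence λ₂ = -37.246° + -2.880° = -40.126°.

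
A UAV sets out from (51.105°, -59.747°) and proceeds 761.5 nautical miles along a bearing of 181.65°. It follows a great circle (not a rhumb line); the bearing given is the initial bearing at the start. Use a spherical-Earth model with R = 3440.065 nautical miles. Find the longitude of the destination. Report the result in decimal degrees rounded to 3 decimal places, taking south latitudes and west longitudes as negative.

longitude -60.209°

Angular distance δ = d/R = 761.5 / 3440.065 = 0.221362 rad.
Start latitude φ₁ = 0.891951 rad; initial bearing θ = 3.170391 rad.
Applying the spherical law of cosines for sides, sin φ₂ = sin φ₁ cos δ + cos φ₁ sin δ cos θ = 0.621504, so φ₂ = 38.426°.
Δλ = atan2( sin θ sin δ cos φ₁ , cos δ − sin φ₁ sin φ₂ ) = atan2(-0.003970, 0.491884) = -0.008070 rad = -0.462°.
λ₂ = -59.747° + -0.462° = -60.209°.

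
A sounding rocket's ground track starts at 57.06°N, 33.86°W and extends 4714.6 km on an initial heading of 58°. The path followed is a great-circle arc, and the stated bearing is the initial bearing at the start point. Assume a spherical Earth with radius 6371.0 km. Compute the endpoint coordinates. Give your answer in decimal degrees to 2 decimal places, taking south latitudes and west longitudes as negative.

latitude 54.49°, longitude 46.06°

δ = 4714.6/6371 = 0.740009 rad (42.3994°).
With φ₁ = 57.06° = 0.995885 rad and θ = 58° = 1.012291 rad:
Applying the spherical law of cosines for sides, sin φ₂ = sin φ₁ cos δ + cos φ₁ sin δ cos θ = 0.814045, so φ₂ = 54.49°.
For the longitude increment, Δλ = atan2( sin θ sin δ cos φ₁, cos δ − sin φ₁ sin φ₂ ) = atan2(0.310941, 0.055283) = 79.92°.
λ₂ = λ₁ + Δλ = 46.06°.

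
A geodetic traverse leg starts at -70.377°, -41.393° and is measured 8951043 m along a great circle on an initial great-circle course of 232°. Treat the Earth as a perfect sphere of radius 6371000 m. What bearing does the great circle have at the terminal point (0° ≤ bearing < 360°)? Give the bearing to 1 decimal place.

Central angle δ = d/R = 1.404967 rad.
With φ₁ = -70.377° = -1.228310 rad and θ = 232° = 4.049164 rad:
Destination latitude: φ₂ = arcsin( sin φ₁ cos δ + cos φ₁ sin δ cos θ ) = arcsin(-0.359405) = -21.064°.
Δλ = atan2( sin θ sin δ cos φ₁ , cos δ − sin φ₁ sin φ₂ ) = atan2(-0.261007, -0.173461) = -2.157355 rad = -123.607°.
λ₂ = λ₁ + Δλ = -165.000°.
The forward bearing on arrival equals the back-azimuth from the destination plus 180°.
Back-azimuth from P₂ (-21.1°, -165.0°) to P₁ (-70.4°, -41.4°), with Δλ' = λ₁ − λ₂ = 123.6°: atan2( sin Δλ' cos φ₁ , cos φ₂ sin φ₁ − sin φ₂ cos φ₁ cos Δλ' ) = 163.5°.
Final bearing = (163.5° + 180°) mod 360° = 343.5°.

final bearing 343.5°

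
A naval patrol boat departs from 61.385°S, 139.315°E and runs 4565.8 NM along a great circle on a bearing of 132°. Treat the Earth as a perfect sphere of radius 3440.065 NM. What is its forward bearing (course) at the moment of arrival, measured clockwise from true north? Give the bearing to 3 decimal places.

final bearing 24.676°

δ = 4565.8/3440.065 = 1.327242 rad (76.0454°).
With φ₁ = -61.385° = -1.071370 rad and θ = 132° = 2.303835 rad:
Applying the spherical law of cosines for sides, sin φ₂ = sin φ₁ cos δ + cos φ₁ sin δ cos θ = -0.522702, so φ₂ = -31.514°.
Δλ = atan2( sin θ sin δ cos φ₁ , cos δ − sin φ₁ sin φ₂ ) = atan2(0.345404, -0.217704) = 2.133190 rad = 122.223°.
λ₂ = 139.315° + 122.223° = 261.538°, normalized to (−180°, 180°] → -98.462°.
The forward bearing on arrival equals the back-azimuth from the destination plus 180°.
Back-azimuth from P₂ (-31.514°, -98.462°) to P₁ (-61.385°, 139.315°), with Δλ' = λ₁ − λ₂ = 237.777°: atan2( sin Δλ' cos φ₁ , cos φ₂ sin φ₁ − sin φ₂ cos φ₁ cos Δλ' ) = 204.676°.
Final bearing = (204.676° + 180°) mod 360° = 24.676°.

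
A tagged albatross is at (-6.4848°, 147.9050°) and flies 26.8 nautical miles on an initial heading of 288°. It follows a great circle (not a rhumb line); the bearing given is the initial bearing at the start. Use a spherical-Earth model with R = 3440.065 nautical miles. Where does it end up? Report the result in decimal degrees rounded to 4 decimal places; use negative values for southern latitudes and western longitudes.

latitude -6.3467°, longitude 147.4779°

The arc subtends δ = 26.8/3440.065 = 0.007791 rad at the centre.
Converting: φ₁ = -0.113181 rad, θ = 5.026548 rad.
sin φ₂ = sin φ₁ cos δ + cos φ₁ sin δ cos θ = (-0.112940)(0.999970) + (0.993602)(0.007790)(0.309017) = -0.110544
φ₂ = asin(-0.110544) = -0.110771 rad = -6.3467°.
Δλ = atan2( sin θ sin δ cos φ₁ , cos δ − sin φ₁ sin φ₂ ) = atan2(-0.007362, 0.987485) = -0.007455 rad = -0.4271°.
λ₂ = λ₁ + Δλ = 147.4779°.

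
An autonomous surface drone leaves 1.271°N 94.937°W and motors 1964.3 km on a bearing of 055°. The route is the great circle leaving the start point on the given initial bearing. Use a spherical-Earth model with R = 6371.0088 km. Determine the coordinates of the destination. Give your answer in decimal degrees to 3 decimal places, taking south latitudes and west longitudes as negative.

δ = 1964.3/6371.0088 = 0.308319 rad (17.6653°).
Start latitude φ₁ = 0.022183 rad; initial bearing θ = 0.959931 rad.
Applying the spherical law of cosines for sides, sin φ₂ = sin φ₁ cos δ + cos φ₁ sin δ cos θ = 0.195148, so φ₂ = 11.253°.
Δλ = atan2( sin θ sin δ cos φ₁ , cos δ − sin φ₁ sin φ₂ ) = atan2(0.248516, 0.948517) = 0.256245 rad = 14.682°.
λ₂ = λ₁ + Δλ = -80.255°.

latitude 11.253°, longitude -80.255°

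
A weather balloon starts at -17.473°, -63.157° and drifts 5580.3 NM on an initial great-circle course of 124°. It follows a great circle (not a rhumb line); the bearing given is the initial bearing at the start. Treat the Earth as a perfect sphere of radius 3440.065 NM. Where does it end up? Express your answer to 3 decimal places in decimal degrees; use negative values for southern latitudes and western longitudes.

Angular distance δ = d/R = 5580.3 / 3440.065 = 1.622150 rad.
Start latitude φ₁ = -0.304961 rad; initial bearing θ = 2.164208 rad.
Applying the spherical law of cosines for sides, sin φ₂ = sin φ₁ cos δ + cos φ₁ sin δ cos θ = -0.517275, so φ₂ = -31.150°.
Δλ = atan2( sin θ sin δ cos φ₁ , cos δ − sin φ₁ sin φ₂ ) = atan2(0.789742, -0.206646) = 1.826721 rad = 104.663°.
Hence λ₂ = -63.157° + 104.663° = 41.506°.

latitude -31.150°, longitude 41.506°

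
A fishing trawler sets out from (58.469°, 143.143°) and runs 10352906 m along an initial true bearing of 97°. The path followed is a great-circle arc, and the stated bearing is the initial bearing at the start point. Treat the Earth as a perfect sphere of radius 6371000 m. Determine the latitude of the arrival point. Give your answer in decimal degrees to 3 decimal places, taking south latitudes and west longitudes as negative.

latitude -6.305°

δ = 10352906/6371000 = 1.625005 rad (93.1059°).
With φ₁ = 58.469° = 1.020477 rad and θ = 97° = 1.692969 rad:
sin φ₂ = sin φ₁ cos δ + cos φ₁ sin δ cos θ = (0.852357)(-0.054182) + (0.522960)(0.998531)(-0.121869) = -0.109822
φ₂ = asin(-0.109822) = -0.110044 rad = -6.305°.
Then Δλ = atan2(0.518299, 0.039425) = 1.494876 rad, from sin θ sin δ cos φ₁ over cos δ − sin φ₁ sin φ₂.
λ₂ = 143.143° + 85.650° = 228.793°, normalized to (−180°, 180°] → -131.207°.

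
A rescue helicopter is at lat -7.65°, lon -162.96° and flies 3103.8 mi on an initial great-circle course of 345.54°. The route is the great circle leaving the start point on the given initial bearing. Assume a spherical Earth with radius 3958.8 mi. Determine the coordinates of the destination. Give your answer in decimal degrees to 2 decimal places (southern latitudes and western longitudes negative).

latitude 35.69°, longitude -175.50°

δ = 3103.8/3958.8 = 0.784025 rad (44.9214°).
Converting: φ₁ = -0.133518 rad, θ = 6.030811 rad.
Destination latitude: φ₂ = arcsin( sin φ₁ cos δ + cos φ₁ sin δ cos θ ) = arcsin(0.583421) = 35.69°.
Then Δλ = atan2(-0.174756, 0.785743) = -0.218846 rad, from sin θ sin δ cos φ₁ over cos δ − sin φ₁ sin φ₂.
λ₂ = -162.96° + -12.54° = -175.50°.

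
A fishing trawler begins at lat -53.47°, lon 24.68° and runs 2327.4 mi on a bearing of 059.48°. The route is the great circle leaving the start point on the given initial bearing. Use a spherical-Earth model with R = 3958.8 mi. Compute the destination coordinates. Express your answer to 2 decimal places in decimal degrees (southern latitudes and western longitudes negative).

latitude -30.06°, longitude 58.19°

Angular distance δ = d/R = 2327.4 / 3958.8 = 0.587905 rad.
Converting: φ₁ = -0.933228 rad, θ = 1.038122 rad.
sin φ₂ = sin φ₁ cos δ + cos φ₁ sin δ cos θ = (-0.803545)(0.832104) + (0.595244)(0.554619)(0.507839) = -0.500979
φ₂ = asin(-0.500979) = -0.524729 rad = -30.06°.
Then Δλ = atan2(0.284394, 0.429545) = 0.584822 rad, from sin θ sin δ cos φ₁ over cos δ − sin φ₁ sin φ₂.
Hence λ₂ = 24.68° + 33.51° = 58.19°.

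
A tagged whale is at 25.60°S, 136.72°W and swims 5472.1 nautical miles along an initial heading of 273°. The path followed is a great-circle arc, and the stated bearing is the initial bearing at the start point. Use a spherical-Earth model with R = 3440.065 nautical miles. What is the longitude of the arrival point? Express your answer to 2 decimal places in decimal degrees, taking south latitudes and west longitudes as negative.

longitude 133.55°

δ = 5472.1/3440.065 = 1.590697 rad (91.1402°).
Start latitude φ₁ = -0.446804 rad; initial bearing θ = 4.764749 rad.
Applying the spherical law of cosines for sides, sin φ₂ = sin φ₁ cos δ + cos φ₁ sin δ cos θ = 0.055787, so φ₂ = 3.20°.
For the longitude increment, Δλ = atan2( sin θ sin δ cos φ₁, cos δ − sin φ₁ sin φ₂ ) = atan2(-0.900418, 0.004206) = -89.73°.
λ₂ = -136.72° + -89.73° = -226.45°, normalized to (−180°, 180°] → 133.55°.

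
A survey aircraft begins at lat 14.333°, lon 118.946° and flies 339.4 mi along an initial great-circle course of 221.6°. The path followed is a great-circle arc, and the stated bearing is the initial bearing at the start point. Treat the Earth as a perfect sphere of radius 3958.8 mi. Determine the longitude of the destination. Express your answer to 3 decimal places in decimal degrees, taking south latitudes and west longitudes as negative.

longitude 115.630°

The arc subtends δ = 339.4/3958.8 = 0.085733 rad at the centre.
Start latitude φ₁ = 0.250158 rad; initial bearing θ = 3.867650 rad.
Applying the spherical law of cosines for sides, sin φ₂ = sin φ₁ cos δ + cos φ₁ sin δ cos θ = 0.184608, so φ₂ = 10.638°.
Then Δλ = atan2(-0.055081, 0.950626) = -0.057877 rad, from sin θ sin δ cos φ₁ over cos δ − sin φ₁ sin φ₂.
Hence λ₂ = 118.946° + -3.316° = 115.630°.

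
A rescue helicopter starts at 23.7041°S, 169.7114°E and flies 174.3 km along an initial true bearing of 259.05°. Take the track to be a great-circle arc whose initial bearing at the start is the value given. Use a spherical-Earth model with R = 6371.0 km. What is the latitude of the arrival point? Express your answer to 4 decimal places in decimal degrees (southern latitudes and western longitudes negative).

latitude -23.9927°

Central angle δ = d/R = 0.027358 rad.
Start latitude φ₁ = -0.413715 rad; initial bearing θ = 4.521275 rad.
Destination latitude: φ₂ = arcsin( sin φ₁ cos δ + cos φ₁ sin δ cos θ ) = arcsin(-0.406621) = -23.9927°.
For the longitude increment, Δλ = atan2( sin θ sin δ cos φ₁, cos δ − sin φ₁ sin φ₂ ) = atan2(-0.024591, 0.836159) = -1.6846°.
Hence λ₂ = 169.7114° + -1.6846° = 168.0268°.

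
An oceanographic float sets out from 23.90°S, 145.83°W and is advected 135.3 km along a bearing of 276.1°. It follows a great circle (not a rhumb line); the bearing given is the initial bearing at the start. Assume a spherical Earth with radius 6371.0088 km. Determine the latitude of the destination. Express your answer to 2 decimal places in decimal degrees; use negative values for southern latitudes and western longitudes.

latitude -23.77°

Central angle δ = d/R = 0.021237 rad.
Start latitude φ₁ = -0.417134 rad; initial bearing θ = 4.818854 rad.
Applying the spherical law of cosines for sides, sin φ₂ = sin φ₁ cos δ + cos φ₁ sin δ cos θ = -0.402987, so φ₂ = -23.77°.
Δλ = atan2( sin θ sin δ cos φ₁ , cos δ − sin φ₁ sin φ₂ ) = atan2(-0.019304, 0.836508) = -0.023073 rad = -1.32°.
λ₂ = λ₁ + Δλ = -147.15°.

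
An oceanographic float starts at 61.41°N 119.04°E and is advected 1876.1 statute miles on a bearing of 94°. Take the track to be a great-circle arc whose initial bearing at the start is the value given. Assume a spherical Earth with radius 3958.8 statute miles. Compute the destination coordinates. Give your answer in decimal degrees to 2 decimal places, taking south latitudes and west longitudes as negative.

latitude 50.00°, longitude 164.13°

δ = 1876.1/3958.8 = 0.473906 rad (27.1528°).
Converting: φ₁ = 1.071807 rad, θ = 1.640609 rad.
Applying the spherical law of cosines for sides, sin φ₂ = sin φ₁ cos δ + cos φ₁ sin δ cos θ = 0.766063, so φ₂ = 50.00°.
For the longitude increment, Δλ = atan2( sin θ sin δ cos φ₁, cos δ − sin φ₁ sin φ₂ ) = atan2(0.217857, 0.217138) = 45.09°.
Hence λ₂ = 119.04° + 45.09° = 164.13°.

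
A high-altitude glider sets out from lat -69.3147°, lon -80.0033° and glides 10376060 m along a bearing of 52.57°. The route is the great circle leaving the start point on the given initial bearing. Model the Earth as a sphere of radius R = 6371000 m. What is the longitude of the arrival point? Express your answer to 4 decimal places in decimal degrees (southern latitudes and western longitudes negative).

longitude -24.6202°

Central angle δ = d/R = 1.628639 rad.
With φ₁ = -69.3147° = -1.209770 rad and θ = 52.57° = 0.917520 rad:
Applying the spherical law of cosines for sides, sin φ₂ = sin φ₁ cos δ + cos φ₁ sin δ cos θ = 0.268418, so φ₂ = 15.5701°.
Then Δλ = atan2(0.280033, 0.193304) = 0.966618 rad, from sin θ sin δ cos φ₁ over cos δ − sin φ₁ sin φ₂.
Hence λ₂ = -80.0033° + 55.3831° = -24.6202°.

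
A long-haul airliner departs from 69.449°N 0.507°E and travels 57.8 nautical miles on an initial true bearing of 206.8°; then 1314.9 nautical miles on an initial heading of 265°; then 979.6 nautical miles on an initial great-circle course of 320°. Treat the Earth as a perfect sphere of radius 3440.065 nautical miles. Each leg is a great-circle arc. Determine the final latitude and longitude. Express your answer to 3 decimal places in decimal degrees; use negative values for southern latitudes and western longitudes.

Apply the spherical direct solution leg by leg, carrying full precision between legs.
Leg 1: from (69.449°, 0.507°), δ = 57.8/3440.065 = 0.016802 rad, θ = 206.8° → φ = 68.586°, λ = -0.682°.
Leg 2: from (68.586°, -0.682°), δ = 1314.9/3440.065 = 0.382231 rad, θ = 265° → φ = 58.420°, λ = -45.879°.
Leg 3: from (58.420°, -45.879°), δ = 979.6/3440.065 = 0.284762 rad, θ = 320° → φ = 68.482°, λ = -75.372°.

latitude 68.482°, longitude -75.372°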